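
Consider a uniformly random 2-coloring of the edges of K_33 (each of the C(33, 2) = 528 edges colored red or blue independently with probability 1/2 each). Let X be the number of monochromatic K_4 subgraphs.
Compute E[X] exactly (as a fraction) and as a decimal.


Let X = Σ_S X_S over the C(33, 4) = 40920 subsets S of size 4, where X_S = 1 if the K_4 on S is monochromatic.
For a fixed S, the K_4 on S has C(4, 2) = 6 edges. P[all 6 edges red] = (1/2)^6, and likewise for blue, so P[monochromatic] = 2·(1/2)^6 = 2^{1 − 6} = 1/32.
By linearity: E[X] = C(33, 4) · 2^{1 − 6} = 40920 · 1/32 = 5115/4.
Numerically: E[X] ≈ 1278.7500.

E[X] = C(33,4)·2^(1−C(4,2)) = 5115/4 ≈ 1278.7500.


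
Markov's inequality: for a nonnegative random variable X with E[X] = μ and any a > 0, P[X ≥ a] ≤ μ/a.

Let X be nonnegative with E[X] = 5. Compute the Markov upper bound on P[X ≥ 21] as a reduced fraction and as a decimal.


μ = E[X] = 5, a = 21.
Markov: P[X ≥ 21] ≤ μ/a = (5)/21 = 5/21.
Numerically: ≈ 0.23810.
(Since a = 21 > μ = 5.00000, the bound 5/21 is < 1 and informative.)

P[X ≥ 21] ≤ 5/21 ≈ 0.23810.


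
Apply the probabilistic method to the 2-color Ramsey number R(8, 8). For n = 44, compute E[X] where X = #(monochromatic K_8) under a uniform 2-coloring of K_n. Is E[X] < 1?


E[X] = C(44, 8) · 2^{1 − 28} = 177232627 · 2^{−27} = 177232627/134217728.
As a reduced fraction: E[X] = 177232627/134217728 ≈ 1.3205.
Is E[X] < 1? NO.
Since E[X] ≥ 1, the first-moment bound is inconclusive at n = 44; it does NOT by itself certify R(8, 8) > 44.

E[X] = 177232627/134217728 ≈ 1.3205; E[X] ≥ 1; first-moment method inconclusive here.


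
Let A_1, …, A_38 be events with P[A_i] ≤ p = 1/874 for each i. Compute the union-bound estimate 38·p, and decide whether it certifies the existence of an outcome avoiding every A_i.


Union bound: P[∪_{i=1}^{38} A_i] ≤ Σ_i P[A_i] ≤ 38·p = 38·(1/874) = 1/23.
Numerically: 1/23 ≈ 0.043478.
Is 1/23 < 1? YES.
Since P[∪ A_i] ≤ 1/23 < 1, the complement has P[∩ A_i^c] ≥ 1 − 1/23 = 22/23 > 0, so some outcome avoids every A_i.

38·p = 1/23 ≈ 0.043478; existence CERTIFIED by the union bound.


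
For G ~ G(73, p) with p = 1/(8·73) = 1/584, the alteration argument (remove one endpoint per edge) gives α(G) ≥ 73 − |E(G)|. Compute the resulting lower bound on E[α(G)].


E[|E(G)|] = C(73, 2)·p = 2628 · (1/584) = 9/2.
E[α(G)] ≥ n − E[|E(G)|] = 73 − 9/2 = 137/2.
Numerically: ≈ 68.50000.
(This is only a lower bound; the true E[α(G)] may be larger.)

E[α(G)] ≥ 137/2 ≈ 68.50000.


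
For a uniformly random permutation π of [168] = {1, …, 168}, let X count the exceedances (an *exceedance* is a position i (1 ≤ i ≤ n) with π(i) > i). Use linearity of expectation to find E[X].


Write X = Σ_{i=1}^{168} X_i, where X_i = 1_{π(i) > i}.
For each fixed i, π(i) is uniform over {1, …, 168} (marginal of a uniform permutation), so P[π(i) > i] = (n − i)/n. Summing: Σ_{i=1}^{168} (n − i)/n = (0 + 1 + … + 167)/168 = 168(168 − 1)/(2·168) = (168 − 1)/2.
Hence E[X] = Σ_{i=1}^{168} (168 − i)/168 = 167/2 ≈ 83.500000.

E[X] = 167/2 = 83.500000.


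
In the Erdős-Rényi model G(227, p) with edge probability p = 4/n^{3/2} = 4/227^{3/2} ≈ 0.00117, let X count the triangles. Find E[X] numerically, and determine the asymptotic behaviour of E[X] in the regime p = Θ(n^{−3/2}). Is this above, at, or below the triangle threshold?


Number of potential triangles: C(227, 3) = 1923825.
Each occurs with probability p³ ≈ (0.00117)³ ≈ 1.59979e-09.
By linearity: E[X] = C(227, 3)·p³ ≈ 1923825 · 1.59979e-09 ≈ 0.003.
Since α = 3/2 > 1, p = c/n^{3/2} = o(1/n) is below the triangle threshold p ~ 1/n. Asymptotically E[X] ~ (c³/6)·n^{3(1−α)} = (4³/6)·n^{-1.5} → 0, so by Markov's inequality G has no triangles w.h.p.

E[X] ≈ 0.003; in regime p = Θ(1/n^{3/2}) E[X] tends to 0 (below the triangle threshold p ~ 1/n).


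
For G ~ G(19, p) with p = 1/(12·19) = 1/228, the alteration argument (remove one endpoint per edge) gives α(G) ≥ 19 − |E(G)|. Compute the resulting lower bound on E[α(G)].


E[|E(G)|] = C(19, 2)·p = 171 · (1/228) = 3/4.
E[α(G)] ≥ n − E[|E(G)|] = 19 − 3/4 = 73/4.
Numerically: ≈ 18.2500.
(This is only a lower bound; the true E[α(G)] may be larger.)

E[α(G)] ≥ 73/4 ≈ 18.2500.


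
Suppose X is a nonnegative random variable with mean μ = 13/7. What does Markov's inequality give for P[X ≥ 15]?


μ = E[X] = 13/7, a = 15.
Markov: P[X ≥ 15] ≤ μ/a = (13/7)/15 = 13/105.
Numerically: ≈ 0.123810.
(Since a = 15 > μ = 1.857143, the bound 13/105 is < 1 and informative.)

P[X ≥ 15] ≤ 13/105 ≈ 0.123810.


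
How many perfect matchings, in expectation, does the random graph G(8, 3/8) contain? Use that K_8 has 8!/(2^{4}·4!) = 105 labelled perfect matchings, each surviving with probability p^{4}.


K_8 has 8!/(2^{4}·4!) = 105 labelled perfect matchings.
For each such perfect matching H, let X_H = 1 if all 4 edges of H are present in G. Then P[X_H = 1] = p^{4} = (3/8)^{4} = 81/4096.
By linearity: E[X] = Σ_H E[X_H] = 105 · p^{4} = 105 · 81/4096 = 8505/4096.
Numerically: E[X] ≈ 2.07642.

E[X] = 105 · (3/8)^{4} = 8505/4096 ≈ 2.07642.


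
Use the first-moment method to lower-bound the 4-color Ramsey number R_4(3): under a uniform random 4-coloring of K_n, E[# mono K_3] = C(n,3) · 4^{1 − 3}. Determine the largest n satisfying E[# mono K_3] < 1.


We need C(n, 3) · 4^{1 − 3} < 1, i.e. C(n, 3) < 4^{3 − 1} = 16.
Check values of n near the boundary:
  n = 3: C(3, 3) = 1; 1 < 16? YES
  n = 4: C(4, 3) = 4; 4 < 16? YES
  n = 5: C(5, 3) = 10; 10 < 16? YES
  n = 6: C(6, 3) = 20; 20 < 16? NO
  n = 7: C(7, 3) = 35; 35 < 16? NO
  n = 8: C(8, 3) = 56; 56 < 16? NO
The largest n with C(n, 3) < 16 is n = 5 (where E[X] = 5/8 ≈ 0.62500). Hence R_4(3) > 5, i.e. R_4(3) ≥ 6.

Largest n = 5; hence R_4(3) > 5.


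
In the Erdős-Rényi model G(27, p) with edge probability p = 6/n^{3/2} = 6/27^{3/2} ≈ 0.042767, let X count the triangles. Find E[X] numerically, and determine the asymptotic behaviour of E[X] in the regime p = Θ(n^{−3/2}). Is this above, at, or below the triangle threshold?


Number of potential triangles: C(27, 3) = 2925.
Each occurs with probability p³ ≈ (0.042767)³ ≈ 7.8219820e-05.
By linearity: E[X] = C(27, 3)·p³ ≈ 2925 · 7.8219820e-05 ≈ 0.22879.
Since α = 3/2 > 1, p = c/n^{3/2} = o(1/n) is below the triangle threshold p ~ 1/n. Asymptotically E[X] ~ (c³/6)·n^{3(1−α)} = (6³/6)·n^{-1.5} → 0, so by Markov's inequality G has no triangles w.h.p.

E[X] ≈ 0.22879; in regime p = Θ(1/n^{3/2}) E[X] tends to 0 (below the triangle threshold p ~ 1/n).


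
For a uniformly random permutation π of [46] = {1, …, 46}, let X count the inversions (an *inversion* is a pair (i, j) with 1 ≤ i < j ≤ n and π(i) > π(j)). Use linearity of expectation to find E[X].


Write X = Σ X_I over the C(46, 2) = 1035 pairs i < j, with X_I the indicator of one inversion.
There are 1035 indicators.
For each fixed pair i < j, the values π(i) and π(j) are two distinct elements of {1, …, 46} in uniformly random order; by symmetry P[π(i) > π(j)] = 1/2.
By linearity: E[X] = 1035 · (1/2) = C(46, 2) · (1/2) = 1035/2 = 1035/2 ≈ 517.500.

E[X] = 1035/2 = 517.500.


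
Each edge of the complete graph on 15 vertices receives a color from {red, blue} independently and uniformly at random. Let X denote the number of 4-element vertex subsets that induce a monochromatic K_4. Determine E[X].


Let X = Σ_S X_S over the C(15, 4) = 1365 subsets S of size 4, where X_S = 1 if the K_4 on S is monochromatic.
For a fixed S, the K_4 on S has C(4, 2) = 6 edges. P[all 6 edges red] = (1/2)^6, and likewise for blue, so P[monochromatic] = 2·(1/2)^6 = 2^{1 − 6} = 1/32.
By linearity of expectation: E[X] = C(15, 4) · 2^{1 − 6} = 1365 · 1/32 = 1365/32.
Numerically: E[X] ≈ 42.656250.

E[X] = C(15,4)·2^(1−C(4,2)) = 1365/32 ≈ 42.656250.


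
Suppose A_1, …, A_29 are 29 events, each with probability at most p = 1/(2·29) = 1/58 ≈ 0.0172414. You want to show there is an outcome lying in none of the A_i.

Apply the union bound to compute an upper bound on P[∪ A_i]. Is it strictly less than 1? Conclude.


Union bound: P[∪_{i=1}^{29} A_i] ≤ Σ_i P[A_i] ≤ 29·p = 29·(1/58) = 1/2.
Numerically: 1/2 ≈ 0.5000000.
Is 1/2 < 1? YES.
Since P[∪ A_i] ≤ 1/2 < 1, the complement has P[∩ A_i^c] ≥ 1 − 1/2 = 1/2 > 0, so some outcome avoids every A_i.

29·p = 1/2 ≈ 0.5000000; existence CERTIFIED by the union bound.


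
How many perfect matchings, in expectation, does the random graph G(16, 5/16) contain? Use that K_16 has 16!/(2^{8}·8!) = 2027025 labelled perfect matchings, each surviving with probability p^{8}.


K_16 has 16!/(2^{8}·8!) = 2027025 labelled perfect matchings.
For each such perfect matching H, let X_H = 1 if all 8 edges of H are present in G. Then P[X_H = 1] = p^{8} = (5/16)^{8} = 390625/4294967296.
Summing the indicators: E[X] = Σ_H E[X_H] = 2027025 · p^{8} = 2027025 · 390625/4294967296 = 791806640625/4294967296.
Numerically: E[X] ≈ 184.4.

E[X] = 2027025 · (5/16)^{8} = 791806640625/4294967296 ≈ 184.4.


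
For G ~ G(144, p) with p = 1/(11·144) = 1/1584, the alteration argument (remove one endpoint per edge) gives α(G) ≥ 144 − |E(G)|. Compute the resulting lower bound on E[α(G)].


E[|E(G)|] = C(144, 2)·p = 10296 · (1/1584) = 13/2.
E[α(G)] ≥ n − E[|E(G)|] = 144 − 13/2 = 275/2.
Numerically: ≈ 137.500000.
(This is only a lower bound; the true E[α(G)] may be larger.)

E[α(G)] ≥ 275/2 ≈ 137.500000.


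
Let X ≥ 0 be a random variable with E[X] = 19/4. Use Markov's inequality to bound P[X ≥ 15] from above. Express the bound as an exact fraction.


μ = E[X] = 19/4, a = 15.
Markov: P[X ≥ 15] ≤ μ/a = (19/4)/15 = 19/60.
Numerically: ≈ 0.317.
(Since a = 15 > μ = 4.750, the bound 19/60 is < 1 and informative.)

P[X ≥ 15] ≤ 19/60 ≈ 0.317.


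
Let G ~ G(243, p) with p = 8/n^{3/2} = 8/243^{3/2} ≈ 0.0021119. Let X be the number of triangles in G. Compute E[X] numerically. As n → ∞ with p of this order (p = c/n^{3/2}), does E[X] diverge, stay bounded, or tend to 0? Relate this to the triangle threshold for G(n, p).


Number of potential triangles: C(243, 3) = 2362041.
Each occurs with probability p³ ≈ (0.0021119)³ ≈ 9.4198010e-09.
By linearity: E[X] = C(243, 3)·p³ ≈ 2362041 · 9.4198010e-09 ≈ 0.02225.
Since α = 3/2 > 1, p = c/n^{3/2} = o(1/n) is below the triangle threshold p ~ 1/n. Asymptotically E[X] ~ (c³/6)·n^{3(1−α)} = (8³/6)·n^{-1.5} → 0, so by Markov's inequality G has no triangles w.h.p.

E[X] ≈ 0.02225; in regime p = Θ(1/n^{3/2}) E[X] tends to 0 (below the triangle threshold p ~ 1/n).


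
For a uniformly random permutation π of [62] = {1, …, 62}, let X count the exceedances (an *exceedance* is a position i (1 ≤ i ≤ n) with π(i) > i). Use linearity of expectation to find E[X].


Write X = Σ_{i=1}^{62} X_i, where X_i = 1_{π(i) > i}.
For each fixed i, π(i) is uniform over {1, …, 62} (marginal of a uniform permutation), so P[π(i) > i] = (n − i)/n. Summing: Σ_{i=1}^{62} (n − i)/n = (0 + 1 + … + 61)/62 = 62(62 − 1)/(2·62) = (62 − 1)/2.
Hence E[X] = Σ_{i=1}^{62} (62 − i)/62 = 61/2 ≈ 30.500.

E[X] = 61/2 = 30.500.


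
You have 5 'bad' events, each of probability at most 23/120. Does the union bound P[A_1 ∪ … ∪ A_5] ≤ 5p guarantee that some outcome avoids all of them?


Union bound: P[∪_{i=1}^{5} A_i] ≤ Σ_i P[A_i] ≤ 5·p = 5·(23/120) = 23/24.
Numerically: 23/24 ≈ 0.958.
Is 23/24 < 1? YES.
Since P[∪ A_i] ≤ 23/24 < 1, the complement has P[∩ A_i^c] ≥ 1 − 23/24 = 1/24 > 0, so some outcome avoids every A_i.

5·p = 23/24 ≈ 0.958; existence CERTIFIED by the union bound.


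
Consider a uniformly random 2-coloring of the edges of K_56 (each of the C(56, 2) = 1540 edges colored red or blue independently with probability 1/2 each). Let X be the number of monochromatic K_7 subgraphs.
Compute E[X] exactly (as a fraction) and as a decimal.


Let X = Σ_S X_S over the C(56, 7) = 231917400 subsets S of size 7, where X_S = 1 if the K_7 on S is monochromatic.
For a fixed S, the K_7 on S has C(7, 2) = 21 edges. P[all 21 edges red] = (1/2)^21, and likewise for blue, so P[monochromatic] = 2·(1/2)^21 = 2^{1 − 21} = 1/1048576.
By linearity of expectation: E[X] = C(56, 7) · 2^{1 − 21} = 231917400 · 1/1048576 = 28989675/131072.
Numerically: E[X] ≈ 221.174.

E[X] = C(56,7)·2^(1−C(7,2)) = 28989675/131072 ≈ 221.174.


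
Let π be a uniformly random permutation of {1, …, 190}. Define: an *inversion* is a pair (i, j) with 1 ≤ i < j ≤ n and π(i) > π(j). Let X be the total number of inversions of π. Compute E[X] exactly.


Write X = Σ X_I over the C(190, 2) = 17955 pairs i < j, with X_I the indicator of one inversion.
There are 17955 indicators.
For each fixed pair i < j, the values π(i) and π(j) are two distinct elements of {1, …, 190} in uniformly random order; by symmetry P[π(i) > π(j)] = 1/2.
By linearity: E[X] = 17955 · (1/2) = C(190, 2) · (1/2) = 17955/2 = 17955/2 ≈ 8977.50000.

E[X] = 17955/2 = 8977.50000.


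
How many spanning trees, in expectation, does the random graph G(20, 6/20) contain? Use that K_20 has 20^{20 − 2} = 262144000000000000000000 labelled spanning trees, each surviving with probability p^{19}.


K_20 has 20^{20 − 2} = 262144000000000000000000 labelled spanning trees.
For each such spanning tree H, let X_H = 1 if all 19 edges of H are present in G. Then P[X_H = 1] = p^{19} = (3/10)^{19} = 1162261467/10000000000000000000.
Summing the indicators: E[X] = Σ_H E[X_H] = 262144000000000000000000 · p^{19} = 262144000000000000000000 · 1162261467/10000000000000000000 = 152339935002624/5.
Numerically: E[X] ≈ 3.05e+13.

E[X] = 262144000000000000000000 · (3/10)^{19} = 152339935002624/5 ≈ 3.05e+13.


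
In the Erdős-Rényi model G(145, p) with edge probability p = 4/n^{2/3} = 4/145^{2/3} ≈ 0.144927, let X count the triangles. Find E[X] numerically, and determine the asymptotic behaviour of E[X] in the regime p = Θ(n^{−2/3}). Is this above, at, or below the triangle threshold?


Number of potential triangles: C(145, 3) = 497640.
Each occurs with probability p³ ≈ (0.144927)³ ≈ 3.04399524e-03.
By linearity: E[X] = C(145, 3)·p³ ≈ 497640 · 3.04399524e-03 ≈ 1514.813793.
Since α = 2/3 < 1, p = c/n^{2/3} ≫ 1/n is above the triangle threshold p ~ 1/n. Asymptotically E[X] ~ (c³/6)·n^{3(1−α)} = (4³/6)·n^{1} → ∞; triangles are abundant w.h.p.

E[X] ≈ 1514.813793; in regime p = Θ(1/n^{2/3}) E[X] diverges (above the triangle threshold p ~ 1/n).


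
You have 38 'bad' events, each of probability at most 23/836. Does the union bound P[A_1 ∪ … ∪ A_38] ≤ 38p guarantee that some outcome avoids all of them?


Union bound: P[∪_{i=1}^{38} A_i] ≤ Σ_i P[A_i] ≤ 38·p = 38·(23/836) = 23/22.
Numerically: 23/22 ≈ 1.04545.
Is 23/22 < 1? NO.
Since the bound 23/22 is ≥ 1, the union bound is uninformative here; it does NOT by itself certify existence.

38·p = 23/22 ≈ 1.04545; existence NOT certified by the union bound.


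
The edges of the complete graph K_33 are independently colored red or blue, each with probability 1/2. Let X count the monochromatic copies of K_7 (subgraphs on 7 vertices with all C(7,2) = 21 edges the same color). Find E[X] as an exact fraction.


Let X = Σ_S X_S over the C(33, 7) = 4272048 subsets S of size 7, where X_S = 1 if the K_7 on S is monochromatic.
For a fixed S, the K_7 on S has C(7, 2) = 21 edges. P[all 21 edges red] = (1/2)^21, and likewise for blue, so P[monochromatic] = 2·(1/2)^21 = 2^{1 − 21} = 1/1048576.
By linearity: E[X] = C(33, 7) · 2^{1 − 21} = 4272048 · 1/1048576 = 267003/65536.
Numerically: E[X] ≈ 4.074.

E[X] = C(33,7)·2^(1−C(7,2)) = 267003/65536 ≈ 4.074.


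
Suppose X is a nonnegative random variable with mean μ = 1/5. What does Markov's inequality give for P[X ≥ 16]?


μ = E[X] = 1/5, a = 16.
Markov: P[X ≥ 16] ≤ μ/a = (1/5)/16 = 1/80.
Numerically: ≈ 0.013.
(Since a = 16 > μ = 0.200, the bound 1/80 is < 1 and informative.)

P[X ≥ 16] ≤ 1/80 ≈ 0.013.


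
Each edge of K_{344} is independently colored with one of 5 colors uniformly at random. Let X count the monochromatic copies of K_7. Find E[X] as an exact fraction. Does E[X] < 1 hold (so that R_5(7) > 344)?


E[X] = C(344, 7) · 5^{1 − 21} = 106364775244728 · 5^{−20} = 106364775244728/95367431640625.
As a reduced fraction: E[X] = 106364775244728/95367431640625 ≈ 1.115316.
Is E[X] < 1? NO.
Since E[X] ≥ 1, the first-moment bound is inconclusive at n = 344; it does NOT by itself certify R_5(7) > 344.

E[X] = 106364775244728/95367431640625 ≈ 1.115316; E[X] ≥ 1; first-moment method inconclusive here.


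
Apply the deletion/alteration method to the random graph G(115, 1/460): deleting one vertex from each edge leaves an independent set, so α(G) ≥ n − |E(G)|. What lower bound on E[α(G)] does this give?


E[|E(G)|] = C(115, 2)·p = 6555 · (1/460) = 57/4.
E[α(G)] ≥ n − E[|E(G)|] = 115 − 57/4 = 403/4.
Numerically: ≈ 100.750.
(This is only a lower bound; the true E[α(G)] may be larger.)

E[α(G)] ≥ 403/4 ≈ 100.750.


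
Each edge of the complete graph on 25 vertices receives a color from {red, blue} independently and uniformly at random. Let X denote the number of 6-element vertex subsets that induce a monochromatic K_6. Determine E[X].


Let X = Σ_S X_S over the C(25, 6) = 177100 subsets S of size 6, where X_S = 1 if the K_6 on S is monochromatic.
For a fixed S, the K_6 on S has C(6, 2) = 15 edges. P[all 15 edges red] = (1/2)^15, and likewise for blue, so P[monochromatic] = 2·(1/2)^15 = 2^{1 − 15} = 1/16384.
By linearity: E[X] = C(25, 6) · 2^{1 − 15} = 177100 · 1/16384 = 44275/4096.
Numerically: E[X] ≈ 10.809.

E[X] = C(25,6)·2^(1−C(6,2)) = 44275/4096 ≈ 10.809.


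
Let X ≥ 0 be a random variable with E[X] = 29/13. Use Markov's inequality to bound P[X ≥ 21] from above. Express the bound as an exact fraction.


μ = E[X] = 29/13, a = 21.
Markov: P[X ≥ 21] ≤ μ/a = (29/13)/21 = 29/273.
Numerically: ≈ 0.106.
(Since a = 21 > μ = 2.231, the bound 29/273 is < 1 and informative.)

P[X ≥ 21] ≤ 29/273 ≈ 0.106.


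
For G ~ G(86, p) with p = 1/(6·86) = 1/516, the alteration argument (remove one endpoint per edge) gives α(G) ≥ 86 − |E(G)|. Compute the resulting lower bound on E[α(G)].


E[|E(G)|] = C(86, 2)·p = 3655 · (1/516) = 85/12.
E[α(G)] ≥ n − E[|E(G)|] = 86 − 85/12 = 947/12.
Numerically: ≈ 78.916667.
(This is only a lower bound; the true E[α(G)] may be larger.)

E[α(G)] ≥ 947/12 ≈ 78.916667.


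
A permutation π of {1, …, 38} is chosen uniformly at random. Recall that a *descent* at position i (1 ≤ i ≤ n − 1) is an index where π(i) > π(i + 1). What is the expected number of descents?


Write X = Σ X_I over i = 1, …, 37, with X_I the indicator of one descent.
There are 37 indicators.
For each fixed i, the pair (π(i), π(i+1)) is a uniformly random ordered pair of distinct values from {1, …, 38}; by symmetry P[π(i) > π(i+1)] = 1/2.
By linearity: E[X] = 37 · (1/2) = (38 − 1) · (1/2) = 37/2 ≈ 18.500000.

E[X] = 37/2 = 18.500000.


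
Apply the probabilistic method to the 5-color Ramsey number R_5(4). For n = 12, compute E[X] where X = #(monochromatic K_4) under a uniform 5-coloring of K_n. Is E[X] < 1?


E[X] = C(12, 4) · 5^{1 − 6} = 495 · 5^{−5} = 495/3125.
As a reduced fraction: E[X] = 99/625 ≈ 0.1584000.
Is E[X] < 1? YES.
Since E[X] < 1, there exists a 5-coloring of K_{12} with no monochromatic K_4; hence R_5(4) > 12.

E[X] = 99/625 ≈ 0.1584000; E[X] < 1, so R_5(4) > 12.


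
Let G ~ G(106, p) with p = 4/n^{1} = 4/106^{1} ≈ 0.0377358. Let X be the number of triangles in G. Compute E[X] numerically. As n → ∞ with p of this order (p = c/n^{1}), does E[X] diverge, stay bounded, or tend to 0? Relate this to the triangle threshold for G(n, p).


Number of potential triangles: C(106, 3) = 192920.
Each occurs with probability p³ ≈ (0.0377358)³ ≈ 5.37356341e-05.
By linearity: E[X] = C(106, 3)·p³ ≈ 192920 · 5.37356341e-05 ≈ 10.366679.
Here α = 1, so p = 4/n is exactly at the triangle threshold p ~ 1/n. Asymptotically E[X] → c³/6 = 4³/6 = 32/3 ≈ 10.666667, a bounded constant. In this regime the triangle count is asymptotically Poisson(c³/6).

E[X] ≈ 10.366679; in regime p = Θ(1/n^{1}) E[X] stays bounded (at the triangle threshold p ~ 1/n).


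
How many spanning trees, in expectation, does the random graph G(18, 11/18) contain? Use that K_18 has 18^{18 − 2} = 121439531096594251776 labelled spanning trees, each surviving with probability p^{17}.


K_18 has 18^{18 − 2} = 121439531096594251776 labelled spanning trees.
For each such spanning tree H, let X_H = 1 if all 17 edges of H are present in G. Then P[X_H = 1] = p^{17} = (11/18)^{17} = 505447028499293771/2185911559738696531968.
By linearity: E[X] = Σ_H E[X_H] = 121439531096594251776 · p^{17} = 121439531096594251776 · 505447028499293771/2185911559738696531968 = 505447028499293771/18.
Numerically: E[X] ≈ 2.808e+16.

E[X] = 121439531096594251776 · (11/18)^{17} = 505447028499293771/18 ≈ 2.808e+16.


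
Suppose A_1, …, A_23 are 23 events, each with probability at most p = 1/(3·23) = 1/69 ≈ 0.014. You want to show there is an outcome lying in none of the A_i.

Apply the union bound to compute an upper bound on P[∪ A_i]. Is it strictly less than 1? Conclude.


Union bound: P[∪_{i=1}^{23} A_i] ≤ Σ_i P[A_i] ≤ 23·p = 23·(1/69) = 1/3.
Numerically: 1/3 ≈ 0.333.
Is 1/3 < 1? YES.
Since P[∪ A_i] ≤ 1/3 < 1, the complement has P[∩ A_i^c] ≥ 1 − 1/3 = 2/3 > 0, so some outcome avoids every A_i.

23·p = 1/3 ≈ 0.333; existence CERTIFIED by the union bound.


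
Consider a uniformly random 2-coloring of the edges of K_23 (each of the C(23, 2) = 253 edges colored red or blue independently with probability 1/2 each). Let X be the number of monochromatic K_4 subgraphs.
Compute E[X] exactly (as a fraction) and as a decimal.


Let X = Σ_S X_S over the C(23, 4) = 8855 subsets S of size 4, where X_S = 1 if the K_4 on S is monochromatic.
For a fixed S, the K_4 on S has C(4, 2) = 6 edges. P[all 6 edges red] = (1/2)^6, and likewise for blue, so P[monochromatic] = 2·(1/2)^6 = 2^{1 − 6} = 1/32.
By linearity: E[X] = C(23, 4) · 2^{1 − 6} = 8855 · 1/32 = 8855/32.
Numerically: E[X] ≈ 276.719.

E[X] = C(23,4)·2^(1−C(4,2)) = 8855/32 ≈ 276.719.


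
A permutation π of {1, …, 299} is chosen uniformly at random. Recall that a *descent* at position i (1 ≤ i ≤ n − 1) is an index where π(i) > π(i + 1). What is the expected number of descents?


Write X = Σ X_I over i = 1, …, 298, with X_I the indicator of one descent.
There are 298 indicators.
For each fixed i, the pair (π(i), π(i+1)) is a uniformly random ordered pair of distinct values from {1, …, 299}; by symmetry P[π(i) > π(i+1)] = 1/2.
By linearity: E[X] = 298 · (1/2) = (299 − 1) · (1/2) = 149 ≈ 149.000000.

E[X] = 149 = 149.000000.


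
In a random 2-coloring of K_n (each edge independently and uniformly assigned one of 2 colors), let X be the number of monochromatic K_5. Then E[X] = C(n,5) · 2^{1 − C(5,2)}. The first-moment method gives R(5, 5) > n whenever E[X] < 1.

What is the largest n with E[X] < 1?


We need C(n, 5) · 2^{1 − 10} < 1, i.e. C(n, 5) < 2^{10 − 1} = 512.
Check values of n near the boundary:
  n = 5: C(5, 5) = 1; 1 < 512? YES
  n = 6: C(6, 5) = 6; 6 < 512? YES
  n = 7: C(7, 5) = 21; 21 < 512? YES
  n = 8: C(8, 5) = 56; 56 < 512? YES
  n = 9: C(9, 5) = 126; 126 < 512? YES
  n = 10: C(10, 5) = 252; 252 < 512? YES
  n = 11: C(11, 5) = 462; 462 < 512? YES
  n = 12: C(12, 5) = 792; 792 < 512? NO
  n = 13: C(13, 5) = 1287; 1287 < 512? NO
  n = 14: C(14, 5) = 2002; 2002 < 512? NO
The largest n with C(n, 5) < 512 is n = 11 (where E[X] = 231/256 ≈ 0.902344). Hence R(5, 5) > 11, i.e. R(5, 5) ≥ 12.

Largest n = 11; hence R(5, 5) > 11.


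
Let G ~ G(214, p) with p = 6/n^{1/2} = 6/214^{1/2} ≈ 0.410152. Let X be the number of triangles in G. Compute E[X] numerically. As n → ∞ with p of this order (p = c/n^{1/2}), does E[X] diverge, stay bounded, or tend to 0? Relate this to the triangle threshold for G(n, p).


Number of potential triangles: C(214, 3) = 1610564.
Each occurs with probability p³ ≈ (0.410152)³ ≈ 6.89974581e-02.
By linearity: E[X] = C(214, 3)·p³ ≈ 1610564 · 6.89974581e-02 ≈ 111124.822035.
Since α = 1/2 < 1, p = c/n^{1/2} ≫ 1/n is above the triangle threshold p ~ 1/n. Asymptotically E[X] ~ (c³/6)·n^{3(1−α)} = (6³/6)·n^{1.5} → ∞; triangles are abundant w.h.p.

E[X] ≈ 111124.822035; in regime p = Θ(1/n^{1/2}) E[X] diverges (above the triangle threshold p ~ 1/n).


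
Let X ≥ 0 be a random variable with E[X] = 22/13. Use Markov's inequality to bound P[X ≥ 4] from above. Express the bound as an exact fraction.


μ = E[X] = 22/13, a = 4.
Markov: P[X ≥ 4] ≤ μ/a = (22/13)/4 = 11/26.
Numerically: ≈ 0.4231.
(Since a = 4 > μ = 1.6923, the bound 11/26 is < 1 and informative.)

P[X ≥ 4] ≤ 11/26 ≈ 0.4231.


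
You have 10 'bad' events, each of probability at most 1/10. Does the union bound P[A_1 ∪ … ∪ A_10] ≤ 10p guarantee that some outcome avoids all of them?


Union bound: P[∪_{i=1}^{10} A_i] ≤ Σ_i P[A_i] ≤ 10·p = 10·(1/10) = 1.
Numerically: 1 ≈ 1.00000.
Is 1 < 1? NO.
Since the bound 1 is ≥ 1, the union bound is uninformative here; it does NOT by itself certify existence.

10·p = 1 ≈ 1.00000; existence NOT certified by the union bound.


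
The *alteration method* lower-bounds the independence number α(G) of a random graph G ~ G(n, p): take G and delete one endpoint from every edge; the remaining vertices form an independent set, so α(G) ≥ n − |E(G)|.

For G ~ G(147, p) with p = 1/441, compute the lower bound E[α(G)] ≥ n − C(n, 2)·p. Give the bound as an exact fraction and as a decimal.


E[|E(G)|] = C(147, 2)·p = 10731 · (1/441) = 73/3.
E[α(G)] ≥ n − E[|E(G)|] = 147 − 73/3 = 368/3.
Numerically: ≈ 122.667.
(This is only a lower bound; the true E[α(G)] may be larger.)

E[α(G)] ≥ 368/3 ≈ 122.667.


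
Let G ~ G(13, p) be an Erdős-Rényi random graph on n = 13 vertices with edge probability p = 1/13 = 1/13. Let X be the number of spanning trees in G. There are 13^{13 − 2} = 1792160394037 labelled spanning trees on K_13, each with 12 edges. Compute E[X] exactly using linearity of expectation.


K_13 has 13^{13 − 2} = 1792160394037 labelled spanning trees.
For each such spanning tree H, let X_H = 1 if all 12 edges of H are present in G. Then P[X_H = 1] = p^{12} = (1/13)^{12} = 1/23298085122481.
By linearity: E[X] = Σ_H E[X_H] = 1792160394037 · p^{12} = 1792160394037 · 1/23298085122481 = 1/13.
Numerically: E[X] ≈ 0.076923.

E[X] = 1792160394037 · (1/13)^{12} = 1/13 ≈ 0.076923.


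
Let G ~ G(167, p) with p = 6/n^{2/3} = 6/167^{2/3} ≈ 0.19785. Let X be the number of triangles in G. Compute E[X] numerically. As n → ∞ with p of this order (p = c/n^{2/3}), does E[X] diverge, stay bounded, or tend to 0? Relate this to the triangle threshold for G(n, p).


Number of potential triangles: C(167, 3) = 762355.
Each occurs with probability p³ ≈ (0.19785)³ ≈ 7.7449891e-03.
By linearity: E[X] = C(167, 3)·p³ ≈ 762355 · 7.7449891e-03 ≈ 5904.43114.
Since α = 2/3 < 1, p = c/n^{2/3} ≫ 1/n is above the triangle threshold p ~ 1/n. Asymptotically E[X] ~ (c³/6)·n^{3(1−α)} = (6³/6)·n^{1} → ∞; triangles are abundant w.h.p.

E[X] ≈ 5904.43114; in regime p = Θ(1/n^{2/3}) E[X] diverges (above the triangle threshold p ~ 1/n).


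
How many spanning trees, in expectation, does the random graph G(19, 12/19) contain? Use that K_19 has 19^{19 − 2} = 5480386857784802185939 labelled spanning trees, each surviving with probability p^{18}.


K_19 has 19^{19 − 2} = 5480386857784802185939 labelled spanning trees.
For each such spanning tree H, let X_H = 1 if all 18 edges of H are present in G. Then P[X_H = 1] = p^{18} = (12/19)^{18} = 26623333280885243904/104127350297911241532841.
By linearity of expectation: E[X] = Σ_H E[X_H] = 5480386857784802185939 · p^{18} = 5480386857784802185939 · 26623333280885243904/104127350297911241532841 = 26623333280885243904/19.
Numerically: E[X] ≈ 1.4e+18.

E[X] = 5480386857784802185939 · (12/19)^{18} = 26623333280885243904/19 ≈ 1.4e+18.


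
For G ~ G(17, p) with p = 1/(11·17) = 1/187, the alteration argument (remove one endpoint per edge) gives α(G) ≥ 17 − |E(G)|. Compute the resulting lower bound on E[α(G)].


E[|E(G)|] = C(17, 2)·p = 136 · (1/187) = 8/11.
E[α(G)] ≥ n − E[|E(G)|] = 17 − 8/11 = 179/11.
Numerically: ≈ 16.272727.
(This is only a lower bound; the true E[α(G)] may be larger.)

E[α(G)] ≥ 179/11 ≈ 16.272727.


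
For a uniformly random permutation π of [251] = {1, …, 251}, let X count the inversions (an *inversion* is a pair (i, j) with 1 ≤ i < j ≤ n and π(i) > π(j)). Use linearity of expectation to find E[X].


Write X = Σ X_I over the C(251, 2) = 31375 pairs i < j, with X_I the indicator of one inversion.
There are 31375 indicators.
For each fixed pair i < j, the values π(i) and π(j) are two distinct elements of {1, …, 251} in uniformly random order; by symmetry P[π(i) > π(j)] = 1/2.
By linearity: E[X] = 31375 · (1/2) = C(251, 2) · (1/2) = 31375/2 = 31375/2 ≈ 15687.5000.

E[X] = 31375/2 = 15687.5000.


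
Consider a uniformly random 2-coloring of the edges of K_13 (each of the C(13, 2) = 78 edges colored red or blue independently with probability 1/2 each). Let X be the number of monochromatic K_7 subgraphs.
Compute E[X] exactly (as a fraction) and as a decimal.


Let X = Σ_S X_S over the C(13, 7) = 1716 subsets S of size 7, where X_S = 1 if the K_7 on S is monochromatic.
For a fixed S, the K_7 on S has C(7, 2) = 21 edges. P[all 21 edges red] = (1/2)^21, and likewise for blue, so P[monochromatic] = 2·(1/2)^21 = 2^{1 − 21} = 1/1048576.
Summing: E[X] = C(13, 7) · 2^{1 − 21} = 1716 · 1/1048576 = 429/262144.
Numerically: E[X] ≈ 0.001637.

E[X] = C(13,7)·2^(1−C(7,2)) = 429/262144 ≈ 0.001637.


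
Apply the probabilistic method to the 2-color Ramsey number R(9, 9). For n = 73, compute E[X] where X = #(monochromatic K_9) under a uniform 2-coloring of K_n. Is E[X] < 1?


E[X] = C(73, 9) · 2^{1 − 36} = 97082021465 · 2^{−35} = 97082021465/34359738368.
As a reduced fraction: E[X] = 97082021465/34359738368 ≈ 2.825.
Is E[X] < 1? NO.
Since E[X] ≥ 1, the first-moment bound is inconclusive at n = 73; it does NOT by itself certify R(9, 9) > 73.

E[X] = 97082021465/34359738368 ≈ 2.825; E[X] ≥ 1; first-moment method inconclusive here.


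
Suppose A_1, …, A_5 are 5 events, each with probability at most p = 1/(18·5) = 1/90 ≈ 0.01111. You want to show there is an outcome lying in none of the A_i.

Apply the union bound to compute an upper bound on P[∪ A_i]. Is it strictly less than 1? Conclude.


Union bound: P[∪_{i=1}^{5} A_i] ≤ Σ_i P[A_i] ≤ 5·p = 5·(1/90) = 1/18.
Numerically: 1/18 ≈ 0.05556.
Is 1/18 < 1? YES.
Since P[∪ A_i] ≤ 1/18 < 1, the complement has P[∩ A_i^c] ≥ 1 − 1/18 = 17/18 > 0, so some outcome avoids every A_i.

5·p = 1/18 ≈ 0.05556; existence CERTIFIED by the union bound.


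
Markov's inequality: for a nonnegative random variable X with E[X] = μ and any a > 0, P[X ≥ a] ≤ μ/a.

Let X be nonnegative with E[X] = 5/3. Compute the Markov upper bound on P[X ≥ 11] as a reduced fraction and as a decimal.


μ = E[X] = 5/3, a = 11.
Markov: P[X ≥ 11] ≤ μ/a = (5/3)/11 = 5/33.
Numerically: ≈ 0.151515.
(Since a = 11 > μ = 1.666667, the bound 5/33 is < 1 and informative.)

P[X ≥ 11] ≤ 5/33 ≈ 0.151515.


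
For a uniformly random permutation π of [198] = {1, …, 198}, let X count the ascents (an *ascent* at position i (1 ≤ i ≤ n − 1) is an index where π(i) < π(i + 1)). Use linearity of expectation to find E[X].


Write X = Σ X_I over i = 1, …, 197, with X_I the indicator of one ascent.
There are 197 indicators.
For each fixed i, the pair (π(i), π(i+1)) is a uniformly random ordered pair of distinct values from {1, …, 198}; by symmetry P[π(i) < π(i+1)] = 1/2.
By linearity: E[X] = 197 · (1/2) = (198 − 1) · (1/2) = 197/2 ≈ 98.5000.

E[X] = 197/2 = 98.5000.


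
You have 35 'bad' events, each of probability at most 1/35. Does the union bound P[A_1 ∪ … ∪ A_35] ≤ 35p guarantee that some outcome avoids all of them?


Union bound: P[∪_{i=1}^{35} A_i] ≤ Σ_i P[A_i] ≤ 35·p = 35·(1/35) = 1.
Numerically: 1 ≈ 1.000.
Is 1 < 1? NO.
Since the bound 1 is ≥ 1, the union bound is uninformative here; it does NOT by itself certify existence.

35·p = 1 ≈ 1.000; existence NOT certified by the union bound.


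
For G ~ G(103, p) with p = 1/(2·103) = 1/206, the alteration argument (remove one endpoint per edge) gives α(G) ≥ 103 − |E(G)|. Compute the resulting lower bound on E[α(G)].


E[|E(G)|] = C(103, 2)·p = 5253 · (1/206) = 51/2.
E[α(G)] ≥ n − E[|E(G)|] = 103 − 51/2 = 155/2.
Numerically: ≈ 77.5000.
(This is only a lower bound; the true E[α(G)] may be larger.)

E[α(G)] ≥ 155/2 ≈ 77.5000.


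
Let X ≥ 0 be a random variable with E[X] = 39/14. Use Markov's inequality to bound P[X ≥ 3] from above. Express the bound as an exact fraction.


μ = E[X] = 39/14, a = 3.
Markov: P[X ≥ 3] ≤ μ/a = (39/14)/3 = 13/14.
Numerically: ≈ 0.92857.
(Since a = 3 > μ = 2.78571, the bound 13/14 is < 1 and informative.)

P[X ≥ 3] ≤ 13/14 ≈ 0.92857.


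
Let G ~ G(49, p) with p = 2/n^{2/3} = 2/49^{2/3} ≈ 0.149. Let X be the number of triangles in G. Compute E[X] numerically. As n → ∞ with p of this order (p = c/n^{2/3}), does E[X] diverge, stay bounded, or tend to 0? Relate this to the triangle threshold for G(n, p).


Number of potential triangles: C(49, 3) = 18424.
Each occurs with probability p³ ≈ (0.149)³ ≈ 3.33195e-03.
By linearity: E[X] = C(49, 3)·p³ ≈ 18424 · 3.33195e-03 ≈ 61.388.
Since α = 2/3 < 1, p = c/n^{2/3} ≫ 1/n is above the triangle threshold p ~ 1/n. Asymptotically E[X] ~ (c³/6)·n^{3(1−α)} = (2³/6)·n^{1} → ∞; triangles are abundant w.h.p.

E[X] ≈ 61.388; in regime p = Θ(1/n^{2/3}) E[X] diverges (above the triangle threshold p ~ 1/n).


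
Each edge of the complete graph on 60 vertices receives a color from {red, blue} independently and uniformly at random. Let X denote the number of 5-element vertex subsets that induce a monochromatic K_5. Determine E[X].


Let X = Σ_S X_S over the C(60, 5) = 5461512 subsets S of size 5, where X_S = 1 if the K_5 on S is monochromatic.
For a fixed S, the K_5 on S has C(5, 2) = 10 edges. P[all 10 edges red] = (1/2)^10, and likewise for blue, so P[monochromatic] = 2·(1/2)^10 = 2^{1 − 10} = 1/512.
Summing: E[X] = C(60, 5) · 2^{1 − 10} = 5461512 · 1/512 = 682689/64.
Numerically: E[X] ≈ 10667.016.

E[X] = C(60,5)·2^(1−C(5,2)) = 682689/64 ≈ 10667.016.


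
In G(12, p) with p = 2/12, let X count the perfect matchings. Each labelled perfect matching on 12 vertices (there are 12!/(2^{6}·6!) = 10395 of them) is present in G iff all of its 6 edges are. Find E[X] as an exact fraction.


K_12 has 12!/(2^{6}·6!) = 10395 labelled perfect matchings.
For each such perfect matching H, let X_H = 1 if all 6 edges of H are present in G. Then P[X_H = 1] = p^{6} = (1/6)^{6} = 1/46656.
By linearity of expectation: E[X] = Σ_H E[X_H] = 10395 · p^{6} = 10395 · 1/46656 = 385/1728.
Numerically: E[X] ≈ 0.2228.

E[X] = 10395 · (1/6)^{6} = 385/1728 ≈ 0.2228.


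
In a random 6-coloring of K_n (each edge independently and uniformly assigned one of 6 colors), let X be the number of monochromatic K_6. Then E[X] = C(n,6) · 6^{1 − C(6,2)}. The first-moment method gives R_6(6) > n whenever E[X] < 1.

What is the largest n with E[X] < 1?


We need C(n, 6) · 6^{1 − 15} < 1, i.e. C(n, 6) < 6^{15 − 1} = 78364164096.
Check values of n near the boundary:
  n = 197: C(197, 6) = 75176946208; 75176946208 < 78364164096? YES
  n = 198: C(198, 6) = 77526225777; 77526225777 < 78364164096? YES
  n = 199: C(199, 6) = 79936367511; 79936367511 < 78364164096? NO
  n = 200: C(200, 6) = 82408626300; 82408626300 < 78364164096? NO
The largest n with C(n, 6) < 78364164096 is n = 198 (where E[X] = 25842075259/26121388032 ≈ 0.9893). Hence R_6(6) > 198, i.e. R_6(6) ≥ 199.

Largest n = 198; hence R_6(6) > 198.


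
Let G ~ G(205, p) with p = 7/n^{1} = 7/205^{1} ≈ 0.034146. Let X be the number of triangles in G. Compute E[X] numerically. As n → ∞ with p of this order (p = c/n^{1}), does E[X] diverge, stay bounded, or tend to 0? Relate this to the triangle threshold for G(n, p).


Number of potential triangles: C(205, 3) = 1414910.
Each occurs with probability p³ ≈ (0.034146)³ ≈ 3.9813700e-05.
By linearity: E[X] = C(205, 3)·p³ ≈ 1414910 · 3.9813700e-05 ≈ 56.33280.
Here α = 1, so p = 7/n is exactly at the triangle threshold p ~ 1/n. Asymptotically E[X] → c³/6 = 7³/6 = 343/6 ≈ 57.16667, a bounded constant. In this regime the triangle count is asymptotically Poisson(c³/6).

E[X] ≈ 56.33280; in regime p = Θ(1/n^{1}) E[X] stays bounded (at the triangle threshold p ~ 1/n).


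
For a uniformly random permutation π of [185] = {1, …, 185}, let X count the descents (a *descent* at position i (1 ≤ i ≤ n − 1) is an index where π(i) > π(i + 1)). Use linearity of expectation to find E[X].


Write X = Σ X_I over i = 1, …, 184, with X_I the indicator of one descent.
There are 184 indicators.
For each fixed i, the pair (π(i), π(i+1)) is a uniformly random ordered pair of distinct values from {1, …, 185}; by symmetry P[π(i) > π(i+1)] = 1/2.
By linearity: E[X] = 184 · (1/2) = (185 − 1) · (1/2) = 92 ≈ 92.00000.

E[X] = 92 = 92.00000.


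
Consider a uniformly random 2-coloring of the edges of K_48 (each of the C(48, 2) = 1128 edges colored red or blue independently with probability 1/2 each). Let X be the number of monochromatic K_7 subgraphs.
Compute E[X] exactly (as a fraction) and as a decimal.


Let X = Σ_S X_S over the C(48, 7) = 73629072 subsets S of size 7, where X_S = 1 if the K_7 on S is monochromatic.
For a fixed S, the K_7 on S has C(7, 2) = 21 edges. P[all 21 edges red] = (1/2)^21, and likewise for blue, so P[monochromatic] = 2·(1/2)^21 = 2^{1 − 21} = 1/1048576.
Summing: E[X] = C(48, 7) · 2^{1 − 21} = 73629072 · 1/1048576 = 4601817/65536.
Numerically: E[X] ≈ 70.218.

E[X] = C(48,7)·2^(1−C(7,2)) = 4601817/65536 ≈ 70.218.


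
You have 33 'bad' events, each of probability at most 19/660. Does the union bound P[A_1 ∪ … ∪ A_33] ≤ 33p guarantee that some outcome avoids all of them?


Union bound: P[∪_{i=1}^{33} A_i] ≤ Σ_i P[A_i] ≤ 33·p = 33·(19/660) = 19/20.
Numerically: 19/20 ≈ 0.95000.
Is 19/20 < 1? YES.
Since P[∪ A_i] ≤ 19/20 < 1, the complement has P[∩ A_i^c] ≥ 1 − 19/20 = 1/20 > 0, so some outcome avoids every A_i.

33·p = 19/20 ≈ 0.95000; existence CERTIFIED by the union bound.


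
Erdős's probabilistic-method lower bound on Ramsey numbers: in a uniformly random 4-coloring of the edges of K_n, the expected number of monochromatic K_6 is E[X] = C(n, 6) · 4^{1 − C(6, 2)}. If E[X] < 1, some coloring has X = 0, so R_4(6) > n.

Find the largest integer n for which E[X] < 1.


We need C(n, 6) · 4^{1 − 15} < 1, i.e. C(n, 6) < 4^{15 − 1} = 268435456.
Check values of n near the boundary:
  n = 77: C(77, 6) = 237093780; 237093780 < 268435456? YES
  n = 78: C(78, 6) = 256851595; 256851595 < 268435456? YES
  n = 79: C(79, 6) = 277962685; 277962685 < 268435456? NO
  n = 80: C(80, 6) = 300500200; 300500200 < 268435456? NO
The largest n with C(n, 6) < 268435456 is n = 78 (where E[X] = 256851595/268435456 ≈ 0.9568468). Hence R_4(6) > 78, i.e. R_4(6) ≥ 79.

Largest n = 78; hence R_4(6) > 78.
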